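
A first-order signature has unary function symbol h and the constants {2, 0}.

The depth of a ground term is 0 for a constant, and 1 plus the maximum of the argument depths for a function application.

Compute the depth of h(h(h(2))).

3

depth(h(2)) = 1 + depth(2) = 1 + 0 = 1
depth(h(h(2))) = 1 + depth(h(2)) = 1 + 1 = 2
depth(h(h(h(2)))) = 1 + depth(h(h(2))) = 1 + 2 = 3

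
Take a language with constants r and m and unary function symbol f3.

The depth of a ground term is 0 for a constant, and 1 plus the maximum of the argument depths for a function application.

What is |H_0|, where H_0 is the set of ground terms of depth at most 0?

Let N_k = |{terms of depth ≤ k}|. Then N_0 = 2 and N_k = 2 + N_{k-1} for k ≥ 1 (one summand per function symbol, arity giving the exponent).
N_0 = 2
Explicitly: r, m.

2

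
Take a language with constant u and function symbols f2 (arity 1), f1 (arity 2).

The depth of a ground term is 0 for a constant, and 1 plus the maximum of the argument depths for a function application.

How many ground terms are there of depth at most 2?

13

If N_k denotes the number of depth-≤k ground terms, the 1 constant gives N_0 = 1, and each function symbol of arity r contributes N_{k-1}^r new terms at level k: N_k = 1 + N_{k-1} + N_{k-1}^2.
N_0 = 1
N_1 = 1 + 1 + 1^2 = 3
N_2 = 1 + 3 + 3^2 = 13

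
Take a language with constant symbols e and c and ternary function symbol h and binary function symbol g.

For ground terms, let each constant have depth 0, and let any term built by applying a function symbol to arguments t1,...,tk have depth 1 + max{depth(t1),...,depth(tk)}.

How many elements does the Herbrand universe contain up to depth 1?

Write N_k for the number of ground terms of depth ≤ k. A term of depth ≤ k is either a constant or a function symbol applied to arguments of depth ≤ k−1, so N_k = 2 + N_{k-1}^3 + N_{k-1}^2.
N_0 = 2
N_1 = 2 + 2^3 + 2^2 = 14

14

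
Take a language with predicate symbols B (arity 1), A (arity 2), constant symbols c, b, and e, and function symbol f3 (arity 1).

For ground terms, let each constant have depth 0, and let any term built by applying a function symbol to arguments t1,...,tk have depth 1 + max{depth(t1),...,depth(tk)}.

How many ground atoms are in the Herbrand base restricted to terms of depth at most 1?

42

First count ground terms of depth ≤ 1.
If N_k denotes the number of depth-≤k ground terms, the 3 constants give N_0 = 3, and each function symbol of arity r contributes N_{k-1}^r new terms at level k: N_k = 3 + N_{k-1}.
N_0 = 3
N_1 = 3 + 3 = 6
So |H| = 6.
For each predicate symbol, the number of ground atoms is |H| raised to its arity; summing:
  B: 6;  A: 6^2 = 36
Total ground atoms: 6 + 36 = 42.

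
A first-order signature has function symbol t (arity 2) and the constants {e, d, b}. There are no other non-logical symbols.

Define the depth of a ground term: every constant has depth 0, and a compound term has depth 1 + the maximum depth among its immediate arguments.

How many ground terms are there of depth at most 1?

Write N_k for the number of ground terms of depth ≤ k. A term of depth ≤ k is either a constant or a function symbol applied to arguments of depth ≤ k−1, so N_k = 3 + N_{k-1}^2.
N_0 = 3
N_1 = 3 + 3^2 = 12
Explicitly: e, d, b, t(e, e), t(e, d), t(e, b), t(d, e), t(d, d), t(d, b), t(b, e), t(b, d), t(b, b).

12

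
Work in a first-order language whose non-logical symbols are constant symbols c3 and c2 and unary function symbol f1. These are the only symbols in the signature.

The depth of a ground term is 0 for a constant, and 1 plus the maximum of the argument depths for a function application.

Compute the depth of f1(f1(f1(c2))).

3

depth(f1(c2)) = 1 + depth(c2) = 1 + 0 = 1
depth(f1(f1(c2))) = 1 + depth(f1(c2)) = 1 + 1 = 2
depth(f1(f1(f1(c2)))) = 1 + depth(f1(f1(c2))) = 1 + 2 = 3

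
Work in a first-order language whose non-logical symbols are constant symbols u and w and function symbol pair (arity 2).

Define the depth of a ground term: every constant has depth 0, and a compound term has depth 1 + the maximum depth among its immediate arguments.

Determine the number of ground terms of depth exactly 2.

Let N_k count ground terms of depth at most k. Each non-constant term of depth ≤ k is some function symbol applied to depth-≤(k−1) arguments, giving N_k = 2 + N_{k-1}^2.
N_0 = 2
N_1 = 2 + 2^2 = 6
N_2 = 2 + 6^2 = 38
Terms of depth exactly 2: N_2 − N_1 = 38 − 6 = 32.

32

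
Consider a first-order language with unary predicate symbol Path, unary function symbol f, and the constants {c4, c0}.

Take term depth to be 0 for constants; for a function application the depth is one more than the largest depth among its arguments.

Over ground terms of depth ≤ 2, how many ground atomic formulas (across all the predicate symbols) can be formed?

6

First count ground terms of depth ≤ 2.
Let N_k = |{terms of depth ≤ k}|. Then N_0 = 2 and N_k = 2 + N_{k-1} for k ≥ 1 (one summand per function symbol, arity giving the exponent).
N_0 = 2
N_1 = 2 + 2 = 4
N_2 = 2 + 4 = 6
So |H| = 6.
A ground atom is a predicate applied to a tuple of terms from H, so the count is the sum over predicates of |H|^arity:
  Path: 6
Total ground atoms: 6.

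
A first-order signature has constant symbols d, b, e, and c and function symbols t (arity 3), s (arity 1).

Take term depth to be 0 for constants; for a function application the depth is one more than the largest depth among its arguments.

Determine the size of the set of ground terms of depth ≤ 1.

Let N_k count ground terms of depth at most k. Each non-constant term of depth ≤ k is some function symbol applied to depth-≤(k−1) arguments, giving N_k = 4 + N_{k-1}^3 + N_{k-1}.
N_0 = 4
N_1 = 4 + 4^3 + 4 = 72

72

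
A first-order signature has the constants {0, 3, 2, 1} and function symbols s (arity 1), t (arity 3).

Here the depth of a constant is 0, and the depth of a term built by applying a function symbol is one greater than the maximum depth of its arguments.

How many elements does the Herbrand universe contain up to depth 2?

373324

Count level by level. With function symbols s/1, t/3, the terms of depth ≤ k are the 4 constants together with each function applied to depth-≤(k−1) tuples, so N_k = 4 + N_{k-1} + N_{k-1}^3.
N_0 = 4
N_1 = 4 + 4 + 4^3 = 72
N_2 = 4 + 72 + 72^3 = 373324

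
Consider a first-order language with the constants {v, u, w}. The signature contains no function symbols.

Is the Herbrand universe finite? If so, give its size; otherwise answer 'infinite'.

There are no function symbols, so every ground term is one of the 3 constants.
The Herbrand universe is {v, u, w}, which is finite with 3 elements.

3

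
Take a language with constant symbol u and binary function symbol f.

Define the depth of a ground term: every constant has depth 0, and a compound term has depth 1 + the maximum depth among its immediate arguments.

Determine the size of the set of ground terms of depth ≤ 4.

677

If N_k denotes the number of depth-≤k ground terms, the 1 constant gives N_0 = 1, and each function symbol of arity r contributes N_{k-1}^r new terms at level k: N_k = 1 + N_{k-1}^2.
N_0 = 1
N_1 = 1 + 1^2 = 2
N_2 = 1 + 2^2 = 5
N_3 = 1 + 5^2 = 26
N_4 = 1 + 26^2 = 677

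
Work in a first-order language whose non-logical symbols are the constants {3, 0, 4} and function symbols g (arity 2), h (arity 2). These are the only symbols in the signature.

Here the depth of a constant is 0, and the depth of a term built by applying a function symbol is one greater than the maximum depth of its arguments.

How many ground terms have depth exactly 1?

18

Write N_k for the number of ground terms of depth ≤ k. A term of depth ≤ k is either a constant or a function symbol applied to arguments of depth ≤ k−1, so N_k = 3 + N_{k-1}^2 + N_{k-1}^2.
N_0 = 3
N_1 = 3 + 3^2 + 3^2 = 21
Terms of depth exactly 1: N_1 − N_0 = 21 − 3 = 18.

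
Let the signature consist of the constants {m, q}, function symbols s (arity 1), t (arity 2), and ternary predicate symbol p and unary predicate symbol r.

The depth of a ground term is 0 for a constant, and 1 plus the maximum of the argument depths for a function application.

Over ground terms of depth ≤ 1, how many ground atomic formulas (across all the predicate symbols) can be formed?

First count ground terms of depth ≤ 1.
If N_k denotes the number of depth-≤k ground terms, the 2 constants give N_0 = 2, and each function symbol of arity r contributes N_{k-1}^r new terms at level k: N_k = 2 + N_{k-1} + N_{k-1}^2.
N_0 = 2
N_1 = 2 + 2 + 2^2 = 8
Explicitly: m, q, s(m), s(q), t(m, m), t(m, q), t(q, m), t(q, q).
So |H| = 8.
For each predicate symbol, the number of ground atoms is |H| raised to its arity; summing:
  p: 8^3 = 512;  r: 8
Total ground atoms: 512 + 8 = 520.

520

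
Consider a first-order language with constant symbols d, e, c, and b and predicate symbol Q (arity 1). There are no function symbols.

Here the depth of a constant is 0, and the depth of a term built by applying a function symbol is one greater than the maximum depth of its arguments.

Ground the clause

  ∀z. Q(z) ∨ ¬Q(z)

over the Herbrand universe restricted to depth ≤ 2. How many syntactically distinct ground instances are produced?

4

Ground terms of depth ≤ 2:
  With no function symbols every ground term is a constant, so there are exactly 4 ground terms at every depth bound.
  N_0 = 4
  N_1 = 4
  N_2 = 4
So there are 4 ground terms available for substitution.
The body mentions the single quantified variable z; since ground terms form a free algebra, no two substitutions collapse to the same formula.
Number of ground instances = 4.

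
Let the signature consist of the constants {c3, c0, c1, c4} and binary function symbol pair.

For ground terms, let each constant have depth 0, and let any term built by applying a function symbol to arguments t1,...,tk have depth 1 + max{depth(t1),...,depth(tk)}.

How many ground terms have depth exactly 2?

Write N_k for the number of ground terms of depth ≤ k. A term of depth ≤ k is either a constant or a function symbol applied to arguments of depth ≤ k−1, so N_k = 4 + N_{k-1}^2.
N_0 = 4
N_1 = 4 + 4^2 = 20
N_2 = 4 + 20^2 = 404
Terms of depth exactly 2: N_2 − N_1 = 404 − 20 = 384.

384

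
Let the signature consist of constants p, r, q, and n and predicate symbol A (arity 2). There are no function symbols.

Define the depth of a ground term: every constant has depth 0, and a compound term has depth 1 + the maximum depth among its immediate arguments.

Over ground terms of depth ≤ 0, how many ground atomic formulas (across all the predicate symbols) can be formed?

First count ground terms of depth ≤ 0.
With no function symbols every ground term is a constant, so there are exactly 4 ground terms at every depth bound.
N_0 = 4
So |H| = 4.
Each predicate of arity r yields |H|^r ground atoms (one per choice of an r-tuple from H):
  A: 4^2 = 16
Total ground atoms: 16.

16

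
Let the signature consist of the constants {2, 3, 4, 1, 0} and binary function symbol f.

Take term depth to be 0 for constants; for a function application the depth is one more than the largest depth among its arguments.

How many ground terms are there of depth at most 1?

Let N_k count ground terms of depth at most k. Each non-constant term of depth ≤ k is some function symbol applied to depth-≤(k−1) arguments, giving N_k = 5 + N_{k-1}^2.
N_0 = 5
N_1 = 5 + 5^2 = 30

30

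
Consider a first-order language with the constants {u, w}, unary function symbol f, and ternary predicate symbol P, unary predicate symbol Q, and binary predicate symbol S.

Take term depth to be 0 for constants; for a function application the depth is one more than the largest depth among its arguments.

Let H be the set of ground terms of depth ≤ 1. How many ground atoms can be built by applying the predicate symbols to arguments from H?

84

First count ground terms of depth ≤ 1.
Count level by level. With function symbols f/1, the terms of depth ≤ k are the 2 constants together with each function applied to depth-≤(k−1) tuples, so N_k = 2 + N_{k-1}.
N_0 = 2
N_1 = 2 + 2 = 4
Explicitly: u, w, f(u), f(w).
So |H| = 4.
Ground atoms are formed by filling each argument slot of a predicate with a term from H, so an r-ary predicate gives |H|^r atoms:
  P: 4^3 = 64;  Q: 4;  S: 4^2 = 16
Total ground atoms: 64 + 4 + 16 = 84.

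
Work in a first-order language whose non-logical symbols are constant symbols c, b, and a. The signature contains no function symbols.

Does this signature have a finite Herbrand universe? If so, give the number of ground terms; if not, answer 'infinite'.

3

There are no function symbols, so every ground term is one of the 3 constants.
The Herbrand universe is {c, b, a}, which is finite with 3 elements.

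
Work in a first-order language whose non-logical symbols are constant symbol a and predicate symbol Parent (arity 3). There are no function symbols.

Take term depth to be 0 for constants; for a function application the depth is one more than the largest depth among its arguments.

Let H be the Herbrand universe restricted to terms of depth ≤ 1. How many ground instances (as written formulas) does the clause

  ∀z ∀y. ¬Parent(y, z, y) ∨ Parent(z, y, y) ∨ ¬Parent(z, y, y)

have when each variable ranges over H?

Ground terms of depth ≤ 1:
  With no function symbols every ground term is a constant, so there is exactly 1 ground term at every depth bound.
  N_0 = 1
  N_1 = 1
  Explicitly: a.
So there is exactly 1 ground term available for substitution.
There are 2 variables to instantiate (z, y), each occurring in at least one literal, so different choices give different ground instances.
Number of ground instances = 1^2 = 1.

1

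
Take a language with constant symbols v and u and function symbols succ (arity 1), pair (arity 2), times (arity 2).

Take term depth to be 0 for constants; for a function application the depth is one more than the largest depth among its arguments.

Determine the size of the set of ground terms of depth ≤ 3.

Count level by level. With function symbols succ/1, pair/2, times/2, the terms of depth ≤ k are the 2 constants together with each function applied to depth-≤(k−1) tuples, so N_k = 2 + N_{k-1} + N_{k-1}^2 + N_{k-1}^2.
N_0 = 2
N_1 = 2 + 2 + 2^2 + 2^2 = 12
N_2 = 2 + 12 + 12^2 + 12^2 = 302
N_3 = 2 + 302 + 302^2 + 302^2 = 182712

182712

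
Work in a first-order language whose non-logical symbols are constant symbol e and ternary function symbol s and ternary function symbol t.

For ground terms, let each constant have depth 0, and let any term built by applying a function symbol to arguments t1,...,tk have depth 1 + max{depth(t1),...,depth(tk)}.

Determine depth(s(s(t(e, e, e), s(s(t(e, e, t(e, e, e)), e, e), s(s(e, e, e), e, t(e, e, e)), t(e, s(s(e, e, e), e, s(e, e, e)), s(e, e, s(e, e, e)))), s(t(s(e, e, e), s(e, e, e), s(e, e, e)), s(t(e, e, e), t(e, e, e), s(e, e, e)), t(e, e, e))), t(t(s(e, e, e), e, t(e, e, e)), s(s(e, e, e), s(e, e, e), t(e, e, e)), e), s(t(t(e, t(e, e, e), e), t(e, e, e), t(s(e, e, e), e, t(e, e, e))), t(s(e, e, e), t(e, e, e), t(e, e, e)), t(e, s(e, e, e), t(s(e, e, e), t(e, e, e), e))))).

6

depth(t(e, e, e)) = 1 + max(0, 0, 0) = 1
depth(t(e, e, t(e, e, e))) = 1 + max(0, 0, 1) = 2
depth(s(t(e, e, t(e, e, e)), e, e)) = 1 + max(2, 0, 0) = 3
depth(s(e, e, e)) = 1 + max(0, 0, 0) = 1
depth(s(s(e, e, e), e, t(e, e, e))) = 1 + max(1, 0, 1) = 2
depth(s(s(e, e, e), e, s(e, e, e))) = 1 + max(1, 0, 1) = 2
depth(s(e, e, s(e, e, e))) = 1 + max(0, 0, 1) = 2
depth(t(e, s(s(e, e, e), e, s(e, e, e)), s(e, e, s(e, e, e)))) = 1 + max(0, 2, 2) = 3
depth(s(s(t(e, e, t(e, e, e)), e, e), s(s(e, e, e), e, t(e, e, e)), t(e, s(s(e, e, e), e, s(e, e, e)), s(e, e, s(e, e, e))))) = 1 + max(3, 2, 3) = 4
depth(t(s(e, e, e), s(e, e, e), s(e, e, e))) = 1 + max(1, 1, 1) = 2
depth(s(t(e, e, e), t(e, e, e), s(e, e, e))) = 1 + max(1, 1, 1) = 2
depth(s(t(s(e, e, e), s(e, e, e), s(e, e, e)), s(t(e, e, e), t(e, e, e), s(e, e, e)), t(e, e, e))) = 1 + max(2, 2, 1) = 3
depth(s(t(e, e, e), s(s(t(e, e, t(e, e, e)), e, e), s(s(e, e, e), e, t(e, e, e)), t(e, s(s(e, e, e), e, s(e, e, e)), s(e, e, s(e, e, e)))), s(t(s(e, e, e), s(e, e, e), s(e, e, e)), s(t(e, e, e), t(e, e, e), s(e, e, e)), t(e, e, e)))) = 1 + max(1, 4, 3) = 5
depth(t(s(e, e, e), e, t(e, e, e))) = 1 + max(1, 0, 1) = 2
depth(s(s(e, e, e), s(e, e, e), t(e, e, e))) = 1 + max(1, 1, 1) = 2
depth(t(t(s(e, e, e), e, t(e, e, e)), s(s(e, e, e), s(e, e, e), t(e, e, e)), e)) = 1 + max(2, 2, 0) = 3
depth(t(e, t(e, e, e), e)) = 1 + max(0, 1, 0) = 2
depth(t(t(e, t(e, e, e), e), t(e, e, e), t(s(e, e, e), e, t(e, e, e)))) = 1 + max(2, 1, 2) = 3
depth(t(s(e, e, e), t(e, e, e), t(e, e, e))) = 1 + max(1, 1, 1) = 2
depth(t(s(e, e, e), t(e, e, e), e)) = 1 + max(1, 1, 0) = 2
depth(t(e, s(e, e, e), t(s(e, e, e), t(e, e, e), e))) = 1 + max(0, 1, 2) = 3
depth(s(t(t(e, t(e, e, e), e), t(e, e, e), t(s(e, e, e), e, t(e, e, e))), t(s(e, e, e), t(e, e, e), t(e, e, e)), t(e, s(e, e, e), t(s(e, e, e), t(e, e, e), e)))) = 1 + max(3, 2, 3) = 4
depth(s(s(t(e, e, e), s(s(t(e, e, t(e, e, e)), e, e), s(s(e, e, e), e, t(e, e, e)), t(e, s(s(e, e, e), e, s(e, e, e)), s(e, e, s(e, e, e)))), s(t(s(e, e, e), s(e, e, e), s(e, e, e)), s(t(e, e, e), t(e, e, e), s(e, e, e)), t(e, e, e))), t(t(s(e, e, e), e, t(e, e, e)), s(s(e, e, e), s(e, e, e), t(e, e, e)), e), s(t(t(e, t(e, e, e), e), t(e, e, e), t(s(e, e, e), e, t(e, e, e))), t(s(e, e, e), t(e, e, e), t(e, e, e)), t(e, s(e, e, e), t(s(e, e, e), t(e, e, e), e))))) = 1 + max(5, 3, 4) = 6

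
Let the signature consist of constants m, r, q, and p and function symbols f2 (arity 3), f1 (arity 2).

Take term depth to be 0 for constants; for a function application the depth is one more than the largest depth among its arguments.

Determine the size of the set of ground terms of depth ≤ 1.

84

Count level by level. With function symbols f2/3, f1/2, the terms of depth ≤ k are the 4 constants together with each function applied to depth-≤(k−1) tuples, so N_k = 4 + N_{k-1}^3 + N_{k-1}^2.
N_0 = 4
N_1 = 4 + 4^3 + 4^2 = 84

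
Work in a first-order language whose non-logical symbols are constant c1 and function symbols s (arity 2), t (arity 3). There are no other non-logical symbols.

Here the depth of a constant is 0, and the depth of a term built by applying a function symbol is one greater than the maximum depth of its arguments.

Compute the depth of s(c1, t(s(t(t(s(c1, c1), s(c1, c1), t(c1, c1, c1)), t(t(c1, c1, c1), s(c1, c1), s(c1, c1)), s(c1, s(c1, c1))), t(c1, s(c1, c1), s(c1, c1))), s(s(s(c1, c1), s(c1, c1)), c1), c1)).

6

depth(s(c1, c1)) = 1 + max(0, 0) = 1
depth(t(c1, c1, c1)) = 1 + max(0, 0, 0) = 1
depth(t(s(c1, c1), s(c1, c1), t(c1, c1, c1))) = 1 + max(1, 1, 1) = 2
depth(t(t(c1, c1, c1), s(c1, c1), s(c1, c1))) = 1 + max(1, 1, 1) = 2
depth(s(c1, s(c1, c1))) = 1 + max(0, 1) = 2
depth(t(t(s(c1, c1), s(c1, c1), t(c1, c1, c1)), t(t(c1, c1, c1), s(c1, c1), s(c1, c1)), s(c1, s(c1, c1)))) = 1 + max(2, 2, 2) = 3
depth(t(c1, s(c1, c1), s(c1, c1))) = 1 + max(0, 1, 1) = 2
depth(s(t(t(s(c1, c1), s(c1, c1), t(c1, c1, c1)), t(t(c1, c1, c1), s(c1, c1), s(c1, c1)), s(c1, s(c1, c1))), t(c1, s(c1, c1), s(c1, c1)))) = 1 + max(3, 2) = 4
depth(s(s(c1, c1), s(c1, c1))) = 1 + max(1, 1) = 2
depth(s(s(s(c1, c1), s(c1, c1)), c1)) = 1 + max(2, 0) = 3
depth(t(s(t(t(s(c1, c1), s(c1, c1), t(c1, c1, c1)), t(t(c1, c1, c1), s(c1, c1), s(c1, c1)), s(c1, s(c1, c1))), t(c1, s(c1, c1), s(c1, c1))), s(s(s(c1, c1), s(c1, c1)), c1), c1)) = 1 + max(4, 3, 0) = 5
depth(s(c1, t(s(t(t(s(c1, c1), s(c1, c1), t(c1, c1, c1)), t(t(c1, c1, c1), s(c1, c1), s(c1, c1)), s(c1, s(c1, c1))), t(c1, s(c1, c1), s(c1, c1))), s(s(s(c1, c1), s(c1, c1)), c1), c1))) = 1 + max(0, 5) = 6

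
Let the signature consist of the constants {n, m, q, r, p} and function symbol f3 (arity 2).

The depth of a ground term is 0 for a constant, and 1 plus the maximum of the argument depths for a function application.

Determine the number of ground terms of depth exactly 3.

818125

Let N_k = |{terms of depth ≤ k}|. Then N_0 = 5 and N_k = 5 + N_{k-1}^2 for k ≥ 1 (one summand per function symbol, arity giving the exponent).
N_0 = 5
N_1 = 5 + 5^2 = 30
N_2 = 5 + 30^2 = 905
N_3 = 5 + 905^2 = 819030
Terms of depth exactly 3: N_3 − N_2 = 819030 − 905 = 818125.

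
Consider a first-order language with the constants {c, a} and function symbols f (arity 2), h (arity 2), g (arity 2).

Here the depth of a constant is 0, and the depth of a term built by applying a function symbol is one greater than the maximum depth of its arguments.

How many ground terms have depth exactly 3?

Let N_k count ground terms of depth at most k. Each non-constant term of depth ≤ k is some function symbol applied to depth-≤(k−1) arguments, giving N_k = 2 + N_{k-1}^2 + N_{k-1}^2 + N_{k-1}^2.
N_0 = 2
N_1 = 2 + 2^2 + 2^2 + 2^2 = 14
N_2 = 2 + 14^2 + 14^2 + 14^2 = 590
N_3 = 2 + 590^2 + 590^2 + 590^2 = 1044302
Terms of depth exactly 3: N_3 − N_2 = 1044302 − 590 = 1043712.

1043712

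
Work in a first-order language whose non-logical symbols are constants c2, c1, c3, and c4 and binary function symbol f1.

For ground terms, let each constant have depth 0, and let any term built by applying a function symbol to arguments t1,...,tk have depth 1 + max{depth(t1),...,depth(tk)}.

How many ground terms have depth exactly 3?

Write N_k for the number of ground terms of depth ≤ k. A term of depth ≤ k is either a constant or a function symbol applied to arguments of depth ≤ k−1, so N_k = 4 + N_{k-1}^2.
N_0 = 4
N_1 = 4 + 4^2 = 20
N_2 = 4 + 20^2 = 404
N_3 = 4 + 404^2 = 163220
Terms of depth exactly 3: N_3 − N_2 = 163220 − 404 = 162816.

162816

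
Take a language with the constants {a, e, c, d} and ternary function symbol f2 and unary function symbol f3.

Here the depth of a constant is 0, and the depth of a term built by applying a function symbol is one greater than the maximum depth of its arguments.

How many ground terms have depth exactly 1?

Let N_k = |{terms of depth ≤ k}|. Then N_0 = 4 and N_k = 4 + N_{k-1}^3 + N_{k-1} for k ≥ 1 (one summand per function symbol, arity giving the exponent).
N_0 = 4
N_1 = 4 + 4^3 + 4 = 72
Terms of depth exactly 1: N_1 − N_0 = 72 − 4 = 68.

68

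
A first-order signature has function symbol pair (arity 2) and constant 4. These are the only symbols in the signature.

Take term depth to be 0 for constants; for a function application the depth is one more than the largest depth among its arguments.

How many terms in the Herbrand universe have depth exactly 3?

21

Write N_k for the number of ground terms of depth ≤ k. A term of depth ≤ k is either a constant or a function symbol applied to arguments of depth ≤ k−1, so N_k = 1 + N_{k-1}^2.
N_0 = 1
N_1 = 1 + 1^2 = 2
N_2 = 1 + 2^2 = 5
N_3 = 1 + 5^2 = 26
Terms of depth exactly 3: N_3 − N_2 = 26 − 5 = 21.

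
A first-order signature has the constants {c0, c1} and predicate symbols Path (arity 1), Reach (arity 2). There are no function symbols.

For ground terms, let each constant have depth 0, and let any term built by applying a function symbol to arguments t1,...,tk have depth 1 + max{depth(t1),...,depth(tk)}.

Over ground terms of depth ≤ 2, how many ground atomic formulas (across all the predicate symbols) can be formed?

6

First count ground terms of depth ≤ 2.
With no function symbols every ground term is a constant, so there are exactly 2 ground terms at every depth bound.
N_0 = 2
N_1 = 2
N_2 = 2
Explicitly: c0, c1.
So |H| = 2.
Each predicate of arity r yields |H|^r ground atoms (one per choice of an r-tuple from H):
  Path: 2;  Reach: 2^2 = 4
Total ground atoms: 2 + 4 = 6.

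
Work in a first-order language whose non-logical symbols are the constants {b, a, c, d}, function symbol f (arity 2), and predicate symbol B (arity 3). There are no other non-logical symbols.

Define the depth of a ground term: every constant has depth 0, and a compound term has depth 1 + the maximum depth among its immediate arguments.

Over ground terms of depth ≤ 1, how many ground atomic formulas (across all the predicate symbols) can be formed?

First count ground terms of depth ≤ 1.
Let N_k = |{terms of depth ≤ k}|. Then N_0 = 4 and N_k = 4 + N_{k-1}^2 for k ≥ 1 (one summand per function symbol, arity giving the exponent).
N_0 = 4
N_1 = 4 + 4^2 = 20
So |H| = 20.
Ground atoms are formed by filling each argument slot of a predicate with a term from H, so an r-ary predicate gives |H|^r atoms:
  B: 20^3 = 8000
Total ground atoms: 8000.

8000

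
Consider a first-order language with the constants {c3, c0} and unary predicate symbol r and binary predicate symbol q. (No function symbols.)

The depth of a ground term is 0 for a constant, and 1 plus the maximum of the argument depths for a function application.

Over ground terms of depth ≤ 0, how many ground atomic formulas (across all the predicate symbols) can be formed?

6

First count ground terms of depth ≤ 0.
With no function symbols every ground term is a constant, so there are exactly 2 ground terms at every depth bound.
N_0 = 2
So |H| = 2.
Ground atoms are formed by filling each argument slot of a predicate with a term from H, so an r-ary predicate gives |H|^r atoms:
  r: 2;  q: 2^2 = 4
Total ground atoms: 2 + 4 = 6.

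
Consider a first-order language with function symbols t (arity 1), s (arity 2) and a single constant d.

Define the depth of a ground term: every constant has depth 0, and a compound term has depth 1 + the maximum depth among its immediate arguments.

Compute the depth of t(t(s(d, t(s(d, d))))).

depth(s(d, d)) = 1 + max(0, 0) = 1
depth(t(s(d, d))) = 1 + depth(s(d, d)) = 1 + 1 = 2
depth(s(d, t(s(d, d)))) = 1 + max(0, 2) = 3
depth(t(s(d, t(s(d, d))))) = 1 + depth(s(d, t(s(d, d)))) = 1 + 3 = 4
depth(t(t(s(d, t(s(d, d)))))) = 1 + depth(t(s(d, t(s(d, d))))) = 1 + 4 = 5

5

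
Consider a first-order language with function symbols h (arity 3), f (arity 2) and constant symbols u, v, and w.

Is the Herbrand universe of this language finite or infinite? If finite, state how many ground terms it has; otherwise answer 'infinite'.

The signature has at least one function symbol (h, arity 3) and at least one constant (u).
Iterating h gives infinitely many distinct ground terms: u, h(u, u, u), h(h(u, u, u), h(u, u, u), h(u, u, u)), ...
So the Herbrand universe is infinite.

infinite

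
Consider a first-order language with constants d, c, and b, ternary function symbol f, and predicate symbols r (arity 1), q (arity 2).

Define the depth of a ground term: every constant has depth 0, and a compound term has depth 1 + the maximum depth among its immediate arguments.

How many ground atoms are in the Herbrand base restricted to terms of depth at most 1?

930

First count ground terms of depth ≤ 1.
Write N_k for the number of ground terms of depth ≤ k. A term of depth ≤ k is either a constant or a function symbol applied to arguments of depth ≤ k−1, so N_k = 3 + N_{k-1}^3.
N_0 = 3
N_1 = 3 + 3^3 = 30
So |H| = 30.
For each predicate symbol, the number of ground atoms is |H| raised to its arity; summing:
  r: 30;  q: 30^2 = 900
Total ground atoms: 30 + 900 = 930.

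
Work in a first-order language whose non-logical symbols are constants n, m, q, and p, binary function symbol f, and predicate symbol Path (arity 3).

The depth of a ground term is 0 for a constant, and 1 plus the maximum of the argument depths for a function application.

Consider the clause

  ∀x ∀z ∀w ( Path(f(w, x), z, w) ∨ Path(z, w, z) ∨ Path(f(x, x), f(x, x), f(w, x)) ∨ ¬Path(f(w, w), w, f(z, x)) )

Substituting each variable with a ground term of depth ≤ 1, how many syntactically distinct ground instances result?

Ground terms of depth ≤ 1:
  If N_k denotes the number of depth-≤k ground terms, the 4 constants give N_0 = 4, and each function symbol of arity r contributes N_{k-1}^r new terms at level k: N_k = 4 + N_{k-1}^2.
  N_0 = 4
  N_1 = 4 + 4^2 = 20
So there are 20 ground terms available for substitution.
Each of x, z, w ranges independently over the available ground terms, and distinct assignments produce distinct instances.
Number of ground instances = 20^3 = 8000.

8000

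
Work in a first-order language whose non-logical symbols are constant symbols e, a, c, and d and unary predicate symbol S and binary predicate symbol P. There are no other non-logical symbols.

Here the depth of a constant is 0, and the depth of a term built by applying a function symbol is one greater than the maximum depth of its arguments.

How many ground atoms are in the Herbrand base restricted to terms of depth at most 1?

20

First count ground terms of depth ≤ 1.
With no function symbols every ground term is a constant, so there are exactly 4 ground terms at every depth bound.
N_0 = 4
N_1 = 4
So |H| = 4.
For each predicate symbol, the number of ground atoms is |H| raised to its arity; summing:
  S: 4;  P: 4^2 = 16
Total ground atoms: 4 + 16 = 20.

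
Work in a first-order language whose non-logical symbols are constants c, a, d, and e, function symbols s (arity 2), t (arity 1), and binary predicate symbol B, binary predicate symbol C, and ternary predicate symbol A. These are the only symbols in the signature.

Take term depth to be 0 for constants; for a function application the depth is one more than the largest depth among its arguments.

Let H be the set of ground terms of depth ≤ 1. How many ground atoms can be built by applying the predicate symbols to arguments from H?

First count ground terms of depth ≤ 1.
Let N_k count ground terms of depth at most k. Each non-constant term of depth ≤ k is some function symbol applied to depth-≤(k−1) arguments, giving N_k = 4 + N_{k-1}^2 + N_{k-1}.
N_0 = 4
N_1 = 4 + 4^2 + 4 = 24
So |H| = 24.
Ground atoms are formed by filling each argument slot of a predicate with a term from H, so an r-ary predicate gives |H|^r atoms:
  B: 24^2 = 576;  C: 24^2 = 576;  A: 24^3 = 13824
Total ground atoms: 576 + 576 + 13824 = 14976.

14976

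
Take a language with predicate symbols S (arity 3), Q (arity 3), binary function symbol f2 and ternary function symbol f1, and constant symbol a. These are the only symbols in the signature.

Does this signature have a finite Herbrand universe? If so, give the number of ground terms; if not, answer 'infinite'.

The signature has at least one function symbol (f2, arity 2) and at least one constant (a).
Iterating f2 gives infinitely many distinct ground terms: a, f2(a, a), f2(f2(a, a), f2(a, a)), ...
So the Herbrand universe is infinite.

infinite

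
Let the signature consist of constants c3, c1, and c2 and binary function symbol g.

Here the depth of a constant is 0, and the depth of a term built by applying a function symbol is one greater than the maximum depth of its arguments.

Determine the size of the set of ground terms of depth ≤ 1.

12

Let N_k = |{terms of depth ≤ k}|. Then N_0 = 3 and N_k = 3 + N_{k-1}^2 for k ≥ 1 (one summand per function symbol, arity giving the exponent).
N_0 = 3
N_1 = 3 + 3^2 = 12
Explicitly: c3, c1, c2, g(c3, c3), g(c3, c1), g(c3, c2), g(c1, c3), g(c1, c1), g(c1, c2), g(c2, c3), g(c2, c1), g(c2, c2).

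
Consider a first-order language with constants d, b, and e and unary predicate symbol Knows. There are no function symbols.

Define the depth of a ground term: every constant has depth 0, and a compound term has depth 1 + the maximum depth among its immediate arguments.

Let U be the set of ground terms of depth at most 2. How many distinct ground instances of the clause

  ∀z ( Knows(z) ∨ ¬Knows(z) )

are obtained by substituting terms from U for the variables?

3

Ground terms of depth ≤ 2:
  With no function symbols every ground term is a constant, so there are exactly 3 ground terms at every depth bound.
  N_0 = 3
  N_1 = 3
  N_2 = 3
So there are 3 ground terms available for substitution.
The body mentions the single quantified variable z; since ground terms form a free algebra, no two substitutions collapse to the same formula.
Number of ground instances = 3.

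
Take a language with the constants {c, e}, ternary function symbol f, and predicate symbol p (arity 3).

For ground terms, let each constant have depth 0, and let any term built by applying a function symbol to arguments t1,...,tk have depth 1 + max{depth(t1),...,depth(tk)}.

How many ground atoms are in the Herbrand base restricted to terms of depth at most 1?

First count ground terms of depth ≤ 1.
Let N_k = |{terms of depth ≤ k}|. Then N_0 = 2 and N_k = 2 + N_{k-1}^3 for k ≥ 1 (one summand per function symbol, arity giving the exponent).
N_0 = 2
N_1 = 2 + 2^3 = 10
Explicitly: c, e, f(c, c, c), f(c, c, e), f(c, e, c), f(c, e, e), f(e, c, c), f(e, c, e), f(e, e, c), f(e, e, e).
So |H| = 10.
A ground atom is a predicate applied to a tuple of terms from H, so the count is the sum over predicates of |H|^arity:
  p: 10^3 = 1000
Total ground atoms: 1000.

1000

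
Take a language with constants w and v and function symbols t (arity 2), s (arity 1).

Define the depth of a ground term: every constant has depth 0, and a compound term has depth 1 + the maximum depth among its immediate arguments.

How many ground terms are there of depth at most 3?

5552

Count level by level. With function symbols t/2, s/1, the terms of depth ≤ k are the 2 constants together with each function applied to depth-≤(k−1) tuples, so N_k = 2 + N_{k-1}^2 + N_{k-1}.
N_0 = 2
N_1 = 2 + 2^2 + 2 = 8
N_2 = 2 + 8^2 + 8 = 74
N_3 = 2 + 74^2 + 74 = 5552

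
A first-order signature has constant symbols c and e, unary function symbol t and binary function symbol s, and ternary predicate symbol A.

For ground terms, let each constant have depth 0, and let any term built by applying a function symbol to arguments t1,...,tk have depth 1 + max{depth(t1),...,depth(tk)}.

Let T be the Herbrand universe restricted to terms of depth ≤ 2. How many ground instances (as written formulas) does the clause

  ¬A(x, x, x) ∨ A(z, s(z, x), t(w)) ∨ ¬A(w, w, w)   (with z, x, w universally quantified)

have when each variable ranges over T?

Ground terms of depth ≤ 2:
  Count level by level. With function symbols t/1, s/2, the terms of depth ≤ k are the 2 constants together with each function applied to depth-≤(k−1) tuples, so N_k = 2 + N_{k-1} + N_{k-1}^2.
  N_0 = 2
  N_1 = 2 + 2 + 2^2 = 8
  N_2 = 2 + 8 + 8^2 = 74
So there are 74 ground terms available for substitution.
There are 3 variables to instantiate (z, x, w), each occurring in at least one literal, so different choices give different ground instances.
Number of ground instances = 74^3 = 405224.

405224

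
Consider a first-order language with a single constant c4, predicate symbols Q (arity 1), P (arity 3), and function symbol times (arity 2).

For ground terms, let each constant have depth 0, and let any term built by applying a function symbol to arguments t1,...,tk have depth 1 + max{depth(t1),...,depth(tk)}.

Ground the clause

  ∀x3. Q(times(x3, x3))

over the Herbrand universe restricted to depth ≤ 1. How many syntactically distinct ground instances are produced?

Ground terms of depth ≤ 1:
  Let N_k count ground terms of depth at most k. Each non-constant term of depth ≤ k is some function symbol applied to depth-≤(k−1) arguments, giving N_k = 1 + N_{k-1}^2.
  N_0 = 1
  N_1 = 1 + 1^2 = 2
  Explicitly: c4, times(c4, c4).
So there are 2 ground terms available for substitution.
The clause has 1 distinct variable (x3), which appears in the body. In the free term algebra distinct substitutions yield syntactically distinct ground instances.
Number of ground instances = 2.

2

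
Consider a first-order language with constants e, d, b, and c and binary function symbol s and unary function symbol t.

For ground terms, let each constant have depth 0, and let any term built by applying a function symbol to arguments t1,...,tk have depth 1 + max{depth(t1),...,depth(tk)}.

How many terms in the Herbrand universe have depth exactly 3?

364820

Count level by level. With function symbols s/2, t/1, the terms of depth ≤ k are the 4 constants together with each function applied to depth-≤(k−1) tuples, so N_k = 4 + N_{k-1}^2 + N_{k-1}.
N_0 = 4
N_1 = 4 + 4^2 + 4 = 24
N_2 = 4 + 24^2 + 24 = 604
N_3 = 4 + 604^2 + 604 = 365424
Terms of depth exactly 3: N_3 − N_2 = 365424 − 604 = 364820.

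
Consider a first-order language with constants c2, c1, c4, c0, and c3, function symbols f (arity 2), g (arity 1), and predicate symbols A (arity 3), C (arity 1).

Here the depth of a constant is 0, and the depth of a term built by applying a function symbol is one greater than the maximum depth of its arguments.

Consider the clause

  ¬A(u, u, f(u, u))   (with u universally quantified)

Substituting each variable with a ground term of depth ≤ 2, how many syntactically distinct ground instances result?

Ground terms of depth ≤ 2:
  Count level by level. With function symbols f/2, g/1, the terms of depth ≤ k are the 5 constants together with each function applied to depth-≤(k−1) tuples, so N_k = 5 + N_{k-1}^2 + N_{k-1}.
  N_0 = 5
  N_1 = 5 + 5^2 + 5 = 35
  N_2 = 5 + 35^2 + 35 = 1265
So there are 1265 ground terms available for substitution.
The clause has 1 distinct variable (u), which appears in the body. In the free term algebra distinct substitutions yield syntactically distinct ground instances.
Number of ground instances = 1265.

1265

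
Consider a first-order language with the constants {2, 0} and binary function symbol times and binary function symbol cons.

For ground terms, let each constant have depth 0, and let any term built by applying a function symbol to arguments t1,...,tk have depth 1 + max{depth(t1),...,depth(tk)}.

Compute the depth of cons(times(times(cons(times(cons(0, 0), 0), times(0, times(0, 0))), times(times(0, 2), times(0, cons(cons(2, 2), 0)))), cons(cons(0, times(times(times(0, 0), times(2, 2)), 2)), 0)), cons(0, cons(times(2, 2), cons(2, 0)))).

7

depth(cons(0, 0)) = 1 + max(0, 0) = 1
depth(times(cons(0, 0), 0)) = 1 + max(1, 0) = 2
depth(times(0, 0)) = 1 + max(0, 0) = 1
depth(times(0, times(0, 0))) = 1 + max(0, 1) = 2
depth(cons(times(cons(0, 0), 0), times(0, times(0, 0)))) = 1 + max(2, 2) = 3
depth(times(0, 2)) = 1 + max(0, 0) = 1
depth(cons(2, 2)) = 1 + max(0, 0) = 1
depth(cons(cons(2, 2), 0)) = 1 + max(1, 0) = 2
depth(times(0, cons(cons(2, 2), 0))) = 1 + max(0, 2) = 3
depth(times(times(0, 2), times(0, cons(cons(2, 2), 0)))) = 1 + max(1, 3) = 4
depth(times(cons(times(cons(0, 0), 0), times(0, times(0, 0))), times(times(0, 2), times(0, cons(cons(2, 2), 0))))) = 1 + max(3, 4) = 5
depth(times(2, 2)) = 1 + max(0, 0) = 1
depth(times(times(0, 0), times(2, 2))) = 1 + max(1, 1) = 2
depth(times(times(times(0, 0), times(2, 2)), 2)) = 1 + max(2, 0) = 3
depth(cons(0, times(times(times(0, 0), times(2, 2)), 2))) = 1 + max(0, 3) = 4
depth(cons(cons(0, times(times(times(0, 0), times(2, 2)), 2)), 0)) = 1 + max(4, 0) = 5
depth(times(times(cons(times(cons(0, 0), 0), times(0, times(0, 0))), times(times(0, 2), times(0, cons(cons(2, 2), 0)))), cons(cons(0, times(times(times(0, 0), times(2, 2)), 2)), 0))) = 1 + max(5, 5) = 6
depth(cons(2, 0)) = 1 + max(0, 0) = 1
depth(cons(times(2, 2), cons(2, 0))) = 1 + max(1, 1) = 2
depth(cons(0, cons(times(2, 2), cons(2, 0)))) = 1 + max(0, 2) = 3
depth(cons(times(times(cons(times(cons(0, 0), 0), times(0, times(0, 0))), times(times(0, 2), times(0, cons(cons(2, 2), 0)))), cons(cons(0, times(times(times(0, 0), times(2, 2)), 2)), 0)), cons(0, cons(times(2, 2), cons(2, 0))))) = 1 + max(6, 3) = 7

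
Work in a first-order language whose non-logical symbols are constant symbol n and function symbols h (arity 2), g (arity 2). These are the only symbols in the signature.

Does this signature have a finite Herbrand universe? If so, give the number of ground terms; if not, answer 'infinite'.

infinite

The signature has at least one function symbol (h, arity 2) and at least one constant (n).
Iterating h gives infinitely many distinct ground terms: n, h(n, n), h(h(n, n), h(n, n)), ...
So the Herbrand universe is infinite.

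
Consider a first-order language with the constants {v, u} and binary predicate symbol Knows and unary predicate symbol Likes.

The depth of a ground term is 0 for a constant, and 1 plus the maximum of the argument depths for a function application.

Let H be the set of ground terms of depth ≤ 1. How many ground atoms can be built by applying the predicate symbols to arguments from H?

6

First count ground terms of depth ≤ 1.
With no function symbols every ground term is a constant, so there are exactly 2 ground terms at every depth bound.
N_0 = 2
N_1 = 2
Explicitly: v, u.
So |H| = 2.
Ground atoms are formed by filling each argument slot of a predicate with a term from H, so an r-ary predicate gives |H|^r atoms:
  Knows: 2^2 = 4;  Likes: 2
Total ground atoms: 4 + 2 = 6.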